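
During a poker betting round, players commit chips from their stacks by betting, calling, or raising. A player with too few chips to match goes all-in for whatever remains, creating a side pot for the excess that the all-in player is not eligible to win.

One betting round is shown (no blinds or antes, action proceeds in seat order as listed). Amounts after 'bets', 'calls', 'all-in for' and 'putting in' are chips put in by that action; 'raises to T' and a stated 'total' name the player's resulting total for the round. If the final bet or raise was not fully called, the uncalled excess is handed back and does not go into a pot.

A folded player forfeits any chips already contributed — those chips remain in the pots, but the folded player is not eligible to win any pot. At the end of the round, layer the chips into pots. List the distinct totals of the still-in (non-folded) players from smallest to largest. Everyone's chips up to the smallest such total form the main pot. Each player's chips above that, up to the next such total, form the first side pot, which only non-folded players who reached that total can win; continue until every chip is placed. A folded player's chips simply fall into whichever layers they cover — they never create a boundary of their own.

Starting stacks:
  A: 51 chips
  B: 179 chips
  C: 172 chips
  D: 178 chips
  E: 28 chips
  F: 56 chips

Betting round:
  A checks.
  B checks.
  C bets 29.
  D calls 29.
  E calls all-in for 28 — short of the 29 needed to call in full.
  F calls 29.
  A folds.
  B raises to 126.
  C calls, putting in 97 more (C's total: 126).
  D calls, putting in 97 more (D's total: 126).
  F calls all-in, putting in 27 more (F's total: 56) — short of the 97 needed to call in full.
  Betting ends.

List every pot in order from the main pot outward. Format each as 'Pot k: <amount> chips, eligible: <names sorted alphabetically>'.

Contributions: B=126, C=126, D=126, E=28, F=56
Folded: A
Pot levels (distinct totals of non-folded players): 28, 56, 126
Layer 1-28: 28 each from B, C, D, E, F = 28*5 = 140 chips; eligible B, C, D, E, F
Layer 29-56: 28 each from B, C, D, F = 28*4 = 112 chips; eligible B, C, D, F
Layer 57-126: 70 each from B, C, D = 70*3 = 210 chips; eligible B, C, D

Pot 1: 140 chips, eligible: B, C, D, E, F
Pot 2: 112 chips, eligible: B, C, D, F
Pot 3: 210 chips, eligible: B, C, D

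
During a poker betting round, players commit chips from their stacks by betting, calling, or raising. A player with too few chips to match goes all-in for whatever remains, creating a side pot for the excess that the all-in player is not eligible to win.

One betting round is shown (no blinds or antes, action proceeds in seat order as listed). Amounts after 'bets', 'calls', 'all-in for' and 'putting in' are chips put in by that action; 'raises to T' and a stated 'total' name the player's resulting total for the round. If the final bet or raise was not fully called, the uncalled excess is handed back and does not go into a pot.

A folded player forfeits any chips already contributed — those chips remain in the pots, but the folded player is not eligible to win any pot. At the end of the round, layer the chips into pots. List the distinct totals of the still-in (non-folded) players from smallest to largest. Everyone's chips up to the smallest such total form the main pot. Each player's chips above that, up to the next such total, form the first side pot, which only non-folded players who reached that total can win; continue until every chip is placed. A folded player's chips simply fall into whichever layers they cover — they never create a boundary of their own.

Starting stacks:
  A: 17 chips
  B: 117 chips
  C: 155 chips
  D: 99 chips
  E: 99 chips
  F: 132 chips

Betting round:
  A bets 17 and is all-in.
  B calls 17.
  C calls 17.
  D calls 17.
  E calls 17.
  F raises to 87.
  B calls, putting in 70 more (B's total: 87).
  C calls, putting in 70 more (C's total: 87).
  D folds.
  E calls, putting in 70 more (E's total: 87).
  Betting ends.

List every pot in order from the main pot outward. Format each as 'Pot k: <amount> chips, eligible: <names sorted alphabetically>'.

Pot 1: 102 chips, eligible: A, B, C, E, F
Pot 2: 280 chips, eligible: B, C, E, F

Derivation:
Contributions: A=17, B=87, C=87, D=17, E=87, F=87
Folded: D
Pot levels (distinct totals of non-folded players): 17, 87
Layer 1-17: 17 each from A, B, C, D, E, F = 17*6 = 102 chips; eligible A, B, C, E, F
Layer 18-87: 70 each from B, C, E, F = 70*4 = 280 chips; eligible B, C, E, F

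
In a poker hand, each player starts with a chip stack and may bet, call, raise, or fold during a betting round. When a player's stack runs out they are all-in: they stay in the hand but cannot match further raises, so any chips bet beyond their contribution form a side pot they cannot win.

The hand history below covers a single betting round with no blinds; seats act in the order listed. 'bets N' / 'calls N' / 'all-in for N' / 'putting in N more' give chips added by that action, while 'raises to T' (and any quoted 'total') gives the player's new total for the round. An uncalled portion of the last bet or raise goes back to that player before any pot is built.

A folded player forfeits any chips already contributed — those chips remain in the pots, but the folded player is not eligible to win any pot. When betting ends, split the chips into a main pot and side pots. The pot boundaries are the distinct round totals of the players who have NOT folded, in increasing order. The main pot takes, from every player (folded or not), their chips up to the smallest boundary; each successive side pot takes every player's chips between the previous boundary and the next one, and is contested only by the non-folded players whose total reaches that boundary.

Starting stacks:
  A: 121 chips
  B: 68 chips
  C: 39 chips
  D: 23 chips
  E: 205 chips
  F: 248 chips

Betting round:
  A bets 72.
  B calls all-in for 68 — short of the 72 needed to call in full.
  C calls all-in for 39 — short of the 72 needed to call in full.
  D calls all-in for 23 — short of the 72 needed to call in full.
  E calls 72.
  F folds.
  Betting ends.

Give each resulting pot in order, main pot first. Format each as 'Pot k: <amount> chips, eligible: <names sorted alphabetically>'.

Contributions: A=72, B=68, C=39, D=23, E=72
Folded: F
Pot levels (distinct totals of non-folded players): 23, 39, 68, 72
Layer 1-23: 23 each from A, B, C, D, E = 23*5 = 115 chips; eligible A, B, C, D, E
Layer 24-39: 16 each from A, B, C, E = 16*4 = 64 chips; eligible A, B, C, E
Layer 40-68: 29 each from A, B, E = 29*3 = 87 chips; eligible A, B, E
Layer 69-72: 4 each from A, E = 4*2 = 8 chips; eligible A, E

Pot 1: 115 chips, eligible: A, B, C, D, E
Pot 2: 64 chips, eligible: A, B, C, E
Pot 3: 87 chips, eligible: A, B, E
Pot 4: 8 chips, eligible: A, E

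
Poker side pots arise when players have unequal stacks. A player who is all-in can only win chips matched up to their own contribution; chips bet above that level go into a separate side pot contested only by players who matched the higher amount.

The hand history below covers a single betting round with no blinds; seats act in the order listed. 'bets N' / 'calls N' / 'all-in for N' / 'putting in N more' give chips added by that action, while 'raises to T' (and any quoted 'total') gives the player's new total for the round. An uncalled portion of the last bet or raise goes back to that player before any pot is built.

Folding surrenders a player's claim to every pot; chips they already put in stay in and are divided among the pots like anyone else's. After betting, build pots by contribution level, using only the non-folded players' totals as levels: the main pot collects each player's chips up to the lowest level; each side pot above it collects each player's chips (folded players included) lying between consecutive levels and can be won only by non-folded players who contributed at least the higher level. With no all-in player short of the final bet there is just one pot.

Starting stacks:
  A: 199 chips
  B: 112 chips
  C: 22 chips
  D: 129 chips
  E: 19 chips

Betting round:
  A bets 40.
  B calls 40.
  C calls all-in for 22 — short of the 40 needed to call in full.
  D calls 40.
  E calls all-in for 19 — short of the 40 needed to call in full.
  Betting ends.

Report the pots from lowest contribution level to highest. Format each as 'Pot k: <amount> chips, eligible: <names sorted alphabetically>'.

Contributions: A=40, B=40, C=22, D=40, E=19
Pot levels (distinct totals of non-folded players): 19, 22, 40
Layer 1-19: 19 each from A, B, C, D, E = 19*5 = 95 chips; eligible A, B, C, D, E
Layer 20-22: 3 each from A, B, C, D = 3*4 = 12 chips; eligible A, B, C, D
Layer 23-40: 18 each from A, B, D = 18*3 = 54 chips; eligible A, B, D

Pot 1: 95 chips, eligible: A, B, C, D, E
Pot 2: 12 chips, eligible: A, B, C, D
Pot 3: 54 chips, eligible: A, B, D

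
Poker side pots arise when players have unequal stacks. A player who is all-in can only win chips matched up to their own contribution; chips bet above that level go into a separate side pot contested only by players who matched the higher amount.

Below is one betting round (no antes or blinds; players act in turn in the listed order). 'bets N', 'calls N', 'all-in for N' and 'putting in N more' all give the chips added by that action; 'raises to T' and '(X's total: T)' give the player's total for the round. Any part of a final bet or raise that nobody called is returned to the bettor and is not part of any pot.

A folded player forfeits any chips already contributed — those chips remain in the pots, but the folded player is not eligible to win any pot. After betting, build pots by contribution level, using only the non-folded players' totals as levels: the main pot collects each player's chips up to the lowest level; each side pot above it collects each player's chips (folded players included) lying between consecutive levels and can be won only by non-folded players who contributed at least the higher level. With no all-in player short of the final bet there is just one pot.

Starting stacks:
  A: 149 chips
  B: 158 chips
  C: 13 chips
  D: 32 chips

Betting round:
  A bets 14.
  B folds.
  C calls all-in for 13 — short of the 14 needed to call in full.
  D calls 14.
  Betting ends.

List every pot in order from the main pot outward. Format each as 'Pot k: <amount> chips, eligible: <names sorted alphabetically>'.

Contributions: A=14, C=13, D=14
Folded: B
Pot levels (distinct totals of non-folded players): 13, 14
Layer 1-13: 13 each from A, C, D = 13*3 = 39 chips; eligible A, C, D
Layer 14-14: 1 each from A, D = 1*2 = 2 chips; eligible A, D

Pot 1: 39 chips, eligible: A, C, D
Pot 2: 2 chips, eligible: A, D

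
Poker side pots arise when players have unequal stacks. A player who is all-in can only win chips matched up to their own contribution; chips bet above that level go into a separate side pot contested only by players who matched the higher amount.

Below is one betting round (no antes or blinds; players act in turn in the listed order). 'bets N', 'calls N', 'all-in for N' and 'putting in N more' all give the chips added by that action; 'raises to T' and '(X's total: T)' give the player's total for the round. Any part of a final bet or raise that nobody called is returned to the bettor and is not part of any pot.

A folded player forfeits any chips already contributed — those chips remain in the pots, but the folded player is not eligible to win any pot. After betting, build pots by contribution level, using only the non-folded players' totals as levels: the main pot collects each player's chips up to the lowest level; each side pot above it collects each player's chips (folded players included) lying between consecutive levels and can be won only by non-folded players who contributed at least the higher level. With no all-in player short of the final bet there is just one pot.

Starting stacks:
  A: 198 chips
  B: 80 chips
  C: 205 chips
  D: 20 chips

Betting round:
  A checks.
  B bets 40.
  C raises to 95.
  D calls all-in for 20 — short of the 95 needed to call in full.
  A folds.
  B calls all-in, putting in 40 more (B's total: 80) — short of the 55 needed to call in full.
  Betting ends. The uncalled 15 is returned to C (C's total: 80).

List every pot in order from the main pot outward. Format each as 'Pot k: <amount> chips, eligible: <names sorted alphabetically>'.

Contributions (after 15 returned to C): B=80, C=80, D=20
Folded: A
Pot levels (distinct totals of non-folded players): 20, 80
Layer 1-20: 20 each from B, C, D = 20*3 = 60 chips; eligible B, C, D
Layer 21-80: 60 each from B, C = 60*2 = 120 chips; eligible B, C

Pot 1: 60 chips, eligible: B, C, D
Pot 2: 120 chips, eligible: B, C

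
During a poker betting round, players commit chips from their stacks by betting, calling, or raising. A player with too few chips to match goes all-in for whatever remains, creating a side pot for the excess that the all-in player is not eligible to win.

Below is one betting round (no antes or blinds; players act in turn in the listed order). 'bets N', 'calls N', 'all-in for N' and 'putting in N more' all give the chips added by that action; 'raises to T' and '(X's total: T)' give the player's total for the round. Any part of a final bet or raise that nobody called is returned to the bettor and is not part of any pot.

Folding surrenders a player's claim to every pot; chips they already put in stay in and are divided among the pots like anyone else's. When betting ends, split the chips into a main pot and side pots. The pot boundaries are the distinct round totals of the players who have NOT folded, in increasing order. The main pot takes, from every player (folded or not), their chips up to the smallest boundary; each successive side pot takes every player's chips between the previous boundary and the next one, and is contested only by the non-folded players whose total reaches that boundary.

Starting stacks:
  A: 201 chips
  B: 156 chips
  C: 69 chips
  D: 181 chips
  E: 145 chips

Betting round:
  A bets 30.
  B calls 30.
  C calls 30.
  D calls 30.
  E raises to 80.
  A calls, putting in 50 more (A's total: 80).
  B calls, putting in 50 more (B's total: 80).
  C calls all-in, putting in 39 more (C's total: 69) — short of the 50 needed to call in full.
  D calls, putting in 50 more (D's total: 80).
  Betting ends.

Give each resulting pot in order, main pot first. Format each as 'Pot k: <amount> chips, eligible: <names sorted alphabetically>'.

Pot 1: 345 chips, eligible: A, B, C, D, E
Pot 2: 44 chips, eligible: A, B, D, E

Derivation:
Contributions: A=80, B=80, C=69, D=80, E=80
Pot levels (distinct totals of non-folded players): 69, 80
Layer 1-69: 69 each from A, B, C, D, E = 69*5 = 345 chips; eligible A, B, C, D, E
Layer 70-80: 11 each from A, B, D, E = 11*4 = 44 chips; eligible A, B, D, E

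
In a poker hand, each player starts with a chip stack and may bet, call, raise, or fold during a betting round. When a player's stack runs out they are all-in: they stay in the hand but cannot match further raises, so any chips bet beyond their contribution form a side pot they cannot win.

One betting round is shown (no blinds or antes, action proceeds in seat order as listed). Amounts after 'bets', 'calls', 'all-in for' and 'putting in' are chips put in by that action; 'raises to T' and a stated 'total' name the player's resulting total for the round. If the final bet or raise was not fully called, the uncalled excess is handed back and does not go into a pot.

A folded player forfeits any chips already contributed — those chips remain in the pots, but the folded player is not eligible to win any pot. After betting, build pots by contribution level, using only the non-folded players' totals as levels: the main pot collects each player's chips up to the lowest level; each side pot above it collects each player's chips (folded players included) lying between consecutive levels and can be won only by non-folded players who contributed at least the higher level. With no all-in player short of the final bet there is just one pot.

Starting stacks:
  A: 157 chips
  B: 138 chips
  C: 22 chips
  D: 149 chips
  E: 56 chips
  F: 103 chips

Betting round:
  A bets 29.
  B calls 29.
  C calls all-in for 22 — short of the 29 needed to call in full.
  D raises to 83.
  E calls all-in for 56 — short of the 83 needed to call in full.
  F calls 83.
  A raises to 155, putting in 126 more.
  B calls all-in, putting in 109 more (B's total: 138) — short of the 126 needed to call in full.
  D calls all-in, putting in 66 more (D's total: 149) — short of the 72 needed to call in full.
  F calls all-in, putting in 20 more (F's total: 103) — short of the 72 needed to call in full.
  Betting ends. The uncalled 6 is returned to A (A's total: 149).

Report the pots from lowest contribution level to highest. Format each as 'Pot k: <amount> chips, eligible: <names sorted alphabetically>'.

Contributions (after 6 returned to A): A=149, B=138, C=22, D=149, E=56, F=103
Pot levels (distinct totals of non-folded players): 22, 56, 103, 138, 149
Layer 1-22: 22 each from A, B, C, D, E, F = 22*6 = 132 chips; eligible A, B, C, D, E, F
Layer 23-56: 34 each from A, B, D, E, F = 34*5 = 170 chips; eligible A, B, D, E, F
Layer 57-103: 47 each from A, B, D, F = 47*4 = 188 chips; eligible A, B, D, F
Layer 104-138: 35 each from A, B, D = 35*3 = 105 chips; eligible A, B, D
Layer 139-149: 11 each from A, D = 11*2 = 22 chips; eligible A, D

Pot 1: 132 chips, eligible: A, B, C, D, E, F
Pot 2: 170 chips, eligible: A, B, D, E, F
Pot 3: 188 chips, eligible: A, B, D, F
Pot 4: 105 chips, eligible: A, B, D
Pot 5: 22 chips, eligible: A, D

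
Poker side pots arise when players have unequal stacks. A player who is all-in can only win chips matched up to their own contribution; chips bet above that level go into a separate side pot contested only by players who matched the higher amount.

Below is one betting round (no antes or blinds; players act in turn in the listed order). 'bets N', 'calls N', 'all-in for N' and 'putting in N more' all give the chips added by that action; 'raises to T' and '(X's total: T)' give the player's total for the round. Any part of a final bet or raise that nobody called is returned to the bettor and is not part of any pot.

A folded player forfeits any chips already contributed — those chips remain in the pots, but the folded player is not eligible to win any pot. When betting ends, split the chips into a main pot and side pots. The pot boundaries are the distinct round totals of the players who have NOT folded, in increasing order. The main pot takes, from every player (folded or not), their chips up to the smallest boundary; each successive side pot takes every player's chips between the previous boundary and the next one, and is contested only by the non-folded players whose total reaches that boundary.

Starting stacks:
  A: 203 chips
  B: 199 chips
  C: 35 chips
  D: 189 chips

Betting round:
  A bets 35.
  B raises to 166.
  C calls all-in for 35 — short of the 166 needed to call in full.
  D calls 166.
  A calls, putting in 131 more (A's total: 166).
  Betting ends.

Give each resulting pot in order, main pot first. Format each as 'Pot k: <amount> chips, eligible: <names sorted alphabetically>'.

Contributions: A=166, B=166, C=35, D=166
Pot levels (distinct totals of non-folded players): 35, 166
Layer 1-35: 35 each from A, B, C, D = 35*4 = 140 chips; eligible A, B, C, D
Layer 36-166: 131 each from A, B, D = 131*3 = 393 chips; eligible A, B, D

Pot 1: 140 chips, eligible: A, B, C, D
Pot 2: 393 chips, eligible: A, B, D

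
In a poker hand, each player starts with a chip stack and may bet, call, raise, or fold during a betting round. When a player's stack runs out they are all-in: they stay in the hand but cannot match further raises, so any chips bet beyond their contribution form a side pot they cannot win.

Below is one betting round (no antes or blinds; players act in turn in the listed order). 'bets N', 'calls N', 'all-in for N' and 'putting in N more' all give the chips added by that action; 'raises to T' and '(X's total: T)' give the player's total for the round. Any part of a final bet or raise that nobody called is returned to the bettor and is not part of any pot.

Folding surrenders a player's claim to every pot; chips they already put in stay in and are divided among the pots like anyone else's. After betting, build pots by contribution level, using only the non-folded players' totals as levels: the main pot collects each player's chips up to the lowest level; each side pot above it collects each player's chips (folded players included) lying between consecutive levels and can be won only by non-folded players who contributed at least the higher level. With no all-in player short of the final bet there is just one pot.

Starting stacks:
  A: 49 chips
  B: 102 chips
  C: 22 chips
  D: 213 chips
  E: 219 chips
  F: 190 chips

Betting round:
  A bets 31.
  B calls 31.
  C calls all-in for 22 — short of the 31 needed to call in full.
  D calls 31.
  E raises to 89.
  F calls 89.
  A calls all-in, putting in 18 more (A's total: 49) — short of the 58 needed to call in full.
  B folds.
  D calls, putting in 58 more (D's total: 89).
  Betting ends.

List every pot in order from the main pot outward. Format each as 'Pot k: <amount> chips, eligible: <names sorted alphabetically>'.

Contributions: A=49, B=31, C=22, D=89, E=89, F=89
Folded: B
Pot levels (distinct totals of non-folded players): 22, 49, 89
Layer 1-22: 22 each from A, B, C, D, E, F = 22*6 = 132 chips; eligible A, C, D, E, F
Layer 23-49: A 27 + B 9 + D 27 + E 27 + F 27 = 117 chips; eligible A, D, E, F
Layer 50-89: 40 each from D, E, F = 40*3 = 120 chips; eligible D, E, F

Pot 1: 132 chips, eligible: A, C, D, E, F
Pot 2: 117 chips, eligible: A, D, E, F
Pot 3: 120 chips, eligible: D, E, F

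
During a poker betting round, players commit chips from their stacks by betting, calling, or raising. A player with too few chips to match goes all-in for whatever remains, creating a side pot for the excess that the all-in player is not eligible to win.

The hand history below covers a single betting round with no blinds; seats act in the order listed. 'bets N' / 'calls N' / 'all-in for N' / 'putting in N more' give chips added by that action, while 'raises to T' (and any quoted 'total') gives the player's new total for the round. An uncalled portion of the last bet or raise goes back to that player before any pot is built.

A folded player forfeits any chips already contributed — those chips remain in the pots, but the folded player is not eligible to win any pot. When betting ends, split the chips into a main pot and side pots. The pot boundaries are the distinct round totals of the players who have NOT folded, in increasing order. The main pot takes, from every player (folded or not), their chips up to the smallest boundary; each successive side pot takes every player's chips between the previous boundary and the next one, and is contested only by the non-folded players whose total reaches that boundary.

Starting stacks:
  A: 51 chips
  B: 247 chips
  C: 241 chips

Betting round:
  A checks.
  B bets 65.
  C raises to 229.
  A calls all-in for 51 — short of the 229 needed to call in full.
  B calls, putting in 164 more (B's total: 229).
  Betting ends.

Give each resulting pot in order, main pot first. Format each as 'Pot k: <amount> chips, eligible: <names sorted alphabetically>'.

Contributions: A=51, B=229, C=229
Pot levels (distinct totals of non-folded players): 51, 229
Layer 1-51: 51 each from A, B, C = 51*3 = 153 chips; eligible A, B, C
Layer 52-229: 178 each from B, C = 178*2 = 356 chips; eligible B, C

Pot 1: 153 chips, eligible: A, B, C
Pot 2: 356 chips, eligible: B, C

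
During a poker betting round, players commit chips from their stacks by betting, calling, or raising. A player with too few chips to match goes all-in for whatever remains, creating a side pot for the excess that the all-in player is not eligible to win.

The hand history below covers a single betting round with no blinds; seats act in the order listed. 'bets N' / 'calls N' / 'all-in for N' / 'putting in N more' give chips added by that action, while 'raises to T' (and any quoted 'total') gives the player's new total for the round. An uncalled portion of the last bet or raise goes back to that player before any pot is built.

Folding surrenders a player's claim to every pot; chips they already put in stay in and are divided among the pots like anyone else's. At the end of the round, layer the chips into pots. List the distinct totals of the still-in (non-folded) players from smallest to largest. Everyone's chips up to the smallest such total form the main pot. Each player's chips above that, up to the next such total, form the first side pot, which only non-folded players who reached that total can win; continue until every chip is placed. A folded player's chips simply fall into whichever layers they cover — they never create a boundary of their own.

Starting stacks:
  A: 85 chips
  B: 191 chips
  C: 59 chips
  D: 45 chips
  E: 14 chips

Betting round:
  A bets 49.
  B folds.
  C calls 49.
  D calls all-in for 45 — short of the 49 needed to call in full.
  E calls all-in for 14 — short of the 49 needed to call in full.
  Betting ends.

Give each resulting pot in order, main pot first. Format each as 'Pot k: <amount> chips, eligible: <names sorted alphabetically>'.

Pot 1: 56 chips, eligible: A, C, D, E
Pot 2: 93 chips, eligible: A, C, D
Pot 3: 8 chips, eligible: A, C

Derivation:
Contributions: A=49, C=49, D=45, E=14
Folded: B
Pot levels (distinct totals of non-folded players): 14, 45, 49
Layer 1-14: 14 each from A, C, D, E = 14*4 = 56 chips; eligible A, C, D, E
Layer 15-45: 31 each from A, C, D = 31*3 = 93 chips; eligible A, C, D
Layer 46-49: 4 each from A, C = 4*2 = 8 chips; eligible A, C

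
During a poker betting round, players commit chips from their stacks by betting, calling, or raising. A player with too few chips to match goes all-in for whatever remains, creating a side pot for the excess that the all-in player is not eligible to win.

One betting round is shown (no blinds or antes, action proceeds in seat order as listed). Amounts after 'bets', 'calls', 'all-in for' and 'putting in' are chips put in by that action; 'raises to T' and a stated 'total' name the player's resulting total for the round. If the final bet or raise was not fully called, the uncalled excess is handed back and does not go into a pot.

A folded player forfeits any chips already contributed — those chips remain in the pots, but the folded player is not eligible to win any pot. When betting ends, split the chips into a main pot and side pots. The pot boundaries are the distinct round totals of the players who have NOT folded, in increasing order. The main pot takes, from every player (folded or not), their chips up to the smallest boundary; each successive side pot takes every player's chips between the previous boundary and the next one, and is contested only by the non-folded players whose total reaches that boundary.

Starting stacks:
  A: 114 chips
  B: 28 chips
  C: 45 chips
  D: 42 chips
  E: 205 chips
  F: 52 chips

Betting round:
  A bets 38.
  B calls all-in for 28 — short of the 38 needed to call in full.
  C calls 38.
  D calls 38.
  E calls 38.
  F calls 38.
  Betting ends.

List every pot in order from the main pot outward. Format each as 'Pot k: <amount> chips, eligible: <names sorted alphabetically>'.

Pot 1: 168 chips, eligible: A, B, C, D, E, F
Pot 2: 50 chips, eligible: A, C, D, E, F

Derivation:
Contributions: A=38, B=28, C=38, D=38, E=38, F=38
Pot levels (distinct totals of non-folded players): 28, 38
Layer 1-28: 28 each from A, B, C, D, E, F = 28*6 = 168 chips; eligible A, B, C, D, E, F
Layer 29-38: 10 each from A, C, D, E, F = 10*5 = 50 chips; eligible A, C, D, E, F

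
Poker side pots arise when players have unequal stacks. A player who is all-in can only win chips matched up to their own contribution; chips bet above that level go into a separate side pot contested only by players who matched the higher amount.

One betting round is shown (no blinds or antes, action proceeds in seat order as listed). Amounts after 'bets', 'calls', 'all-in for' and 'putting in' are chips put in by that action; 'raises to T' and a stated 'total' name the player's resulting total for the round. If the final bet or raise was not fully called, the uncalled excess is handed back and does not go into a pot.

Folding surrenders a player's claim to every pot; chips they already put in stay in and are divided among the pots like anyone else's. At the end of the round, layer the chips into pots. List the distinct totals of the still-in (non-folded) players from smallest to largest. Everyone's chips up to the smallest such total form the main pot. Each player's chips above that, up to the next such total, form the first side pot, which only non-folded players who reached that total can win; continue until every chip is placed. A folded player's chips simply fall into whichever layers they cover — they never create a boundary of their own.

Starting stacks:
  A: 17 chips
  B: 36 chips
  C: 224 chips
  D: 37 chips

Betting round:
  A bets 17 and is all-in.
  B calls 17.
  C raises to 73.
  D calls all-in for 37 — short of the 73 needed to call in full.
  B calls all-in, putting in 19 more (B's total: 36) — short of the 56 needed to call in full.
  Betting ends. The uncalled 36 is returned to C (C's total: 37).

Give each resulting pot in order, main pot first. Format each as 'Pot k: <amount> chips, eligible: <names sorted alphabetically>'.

Pot 1: 68 chips, eligible: A, B, C, D
Pot 2: 57 chips, eligible: B, C, D
Pot 3: 2 chips, eligible: C, D

Derivation:
Contributions (after 36 returned to C): A=17, B=36, C=37, D=37
Pot levels (distinct totals of non-folded players): 17, 36, 37
Layer 1-17: 17 each from A, B, C, D = 17*4 = 68 chips; eligible A, B, C, D
Layer 18-36: 19 each from B, C, D = 19*3 = 57 chips; eligible B, C, D
Layer 37-37: 1 each from C, D = 1*2 = 2 chips; eligible C, D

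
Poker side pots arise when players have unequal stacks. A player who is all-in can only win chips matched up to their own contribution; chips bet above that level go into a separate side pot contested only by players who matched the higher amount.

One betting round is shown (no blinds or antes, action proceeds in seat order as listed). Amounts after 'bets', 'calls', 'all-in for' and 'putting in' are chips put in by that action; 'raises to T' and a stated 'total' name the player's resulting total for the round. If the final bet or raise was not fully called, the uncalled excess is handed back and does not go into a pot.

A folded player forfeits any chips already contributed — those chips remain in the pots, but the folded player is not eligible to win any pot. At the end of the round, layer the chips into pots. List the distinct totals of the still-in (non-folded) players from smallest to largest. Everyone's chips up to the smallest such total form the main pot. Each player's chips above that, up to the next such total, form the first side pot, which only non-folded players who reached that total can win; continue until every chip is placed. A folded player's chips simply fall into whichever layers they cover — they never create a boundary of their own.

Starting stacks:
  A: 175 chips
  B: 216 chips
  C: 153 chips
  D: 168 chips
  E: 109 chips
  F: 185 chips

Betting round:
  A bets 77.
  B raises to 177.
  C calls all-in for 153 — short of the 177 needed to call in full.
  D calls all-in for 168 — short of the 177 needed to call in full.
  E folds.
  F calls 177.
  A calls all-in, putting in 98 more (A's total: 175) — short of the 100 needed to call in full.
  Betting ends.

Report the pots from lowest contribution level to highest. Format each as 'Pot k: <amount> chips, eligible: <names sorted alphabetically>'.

Pot 1: 765 chips, eligible: A, B, C, D, F
Pot 2: 60 chips, eligible: A, B, D, F
Pot 3: 21 chips, eligible: A, B, F
Pot 4: 4 chips, eligible: B, F

Derivation:
Contributions: A=175, B=177, C=153, D=168, F=177
Folded: E
Pot levels (distinct totals of non-folded players): 153, 168, 175, 177
Layer 1-153: 153 each from A, B, C, D, F = 153*5 = 765 chips; eligible A, B, C, D, F
Layer 154-168: 15 each from A, B, D, F = 15*4 = 60 chips; eligible A, B, D, F
Layer 169-175: 7 each from A, B, F = 7*3 = 21 chips; eligible A, B, F
Layer 176-177: 2 each from B, F = 2*2 = 4 chips; eligible B, F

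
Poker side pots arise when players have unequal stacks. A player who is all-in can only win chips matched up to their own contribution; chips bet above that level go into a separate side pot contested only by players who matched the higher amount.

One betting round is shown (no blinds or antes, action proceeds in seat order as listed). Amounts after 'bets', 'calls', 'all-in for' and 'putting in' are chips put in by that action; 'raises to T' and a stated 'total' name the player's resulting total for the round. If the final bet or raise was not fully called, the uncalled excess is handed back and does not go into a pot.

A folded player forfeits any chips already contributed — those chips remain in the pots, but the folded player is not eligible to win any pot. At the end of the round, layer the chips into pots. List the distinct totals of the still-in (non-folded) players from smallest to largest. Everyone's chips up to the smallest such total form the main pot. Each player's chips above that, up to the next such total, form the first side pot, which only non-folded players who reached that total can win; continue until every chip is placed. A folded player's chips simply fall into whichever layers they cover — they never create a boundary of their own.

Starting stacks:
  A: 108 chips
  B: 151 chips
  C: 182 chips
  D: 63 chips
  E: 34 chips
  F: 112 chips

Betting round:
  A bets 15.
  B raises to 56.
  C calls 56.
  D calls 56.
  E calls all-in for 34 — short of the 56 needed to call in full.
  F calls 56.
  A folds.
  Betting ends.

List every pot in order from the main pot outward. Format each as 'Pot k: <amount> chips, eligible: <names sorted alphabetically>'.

Pot 1: 185 chips, eligible: B, C, D, E, F
Pot 2: 88 chips, eligible: B, C, D, F

Derivation:
Contributions: A=15, B=56, C=56, D=56, E=34, F=56
Folded: A
Pot levels (distinct totals of non-folded players): 34, 56
Layer 1-34: A 15 + B 34 + C 34 + D 34 + E 34 + F 34 = 185 chips; eligible B, C, D, E, F
Layer 35-56: 22 each from B, C, D, F = 22*4 = 88 chips; eligible B, C, D, F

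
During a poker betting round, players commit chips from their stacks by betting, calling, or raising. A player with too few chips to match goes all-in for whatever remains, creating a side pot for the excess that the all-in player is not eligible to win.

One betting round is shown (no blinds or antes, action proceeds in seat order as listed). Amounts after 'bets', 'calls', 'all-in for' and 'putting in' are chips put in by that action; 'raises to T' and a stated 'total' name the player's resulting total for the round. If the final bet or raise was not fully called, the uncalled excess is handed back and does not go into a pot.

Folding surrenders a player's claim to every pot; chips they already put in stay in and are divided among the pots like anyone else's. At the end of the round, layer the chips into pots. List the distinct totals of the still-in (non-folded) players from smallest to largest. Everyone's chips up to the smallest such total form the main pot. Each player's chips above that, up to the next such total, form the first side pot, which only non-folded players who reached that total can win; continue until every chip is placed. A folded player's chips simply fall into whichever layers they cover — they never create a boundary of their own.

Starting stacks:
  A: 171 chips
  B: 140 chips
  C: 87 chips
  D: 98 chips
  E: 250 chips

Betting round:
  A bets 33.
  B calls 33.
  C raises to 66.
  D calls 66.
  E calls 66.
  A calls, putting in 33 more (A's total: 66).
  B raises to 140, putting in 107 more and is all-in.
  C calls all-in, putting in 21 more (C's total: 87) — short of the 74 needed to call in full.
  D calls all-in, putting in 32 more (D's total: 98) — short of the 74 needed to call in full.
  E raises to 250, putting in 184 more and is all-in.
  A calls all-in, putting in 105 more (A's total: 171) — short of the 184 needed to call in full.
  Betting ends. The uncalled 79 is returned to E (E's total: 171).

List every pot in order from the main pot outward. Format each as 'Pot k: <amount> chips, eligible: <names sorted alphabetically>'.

Contributions (after 79 returned to E): A=171, B=140, C=87, D=98, E=171
Pot levels (distinct totals of non-folded players): 87, 98, 140, 171
Layer 1-87: 87 each from A, B, C, D, E = 87*5 = 435 chips; eligible A, B, C, D, E
Layer 88-98: 11 each from A, B, D, E = 11*4 = 44 chips; eligible A, B, D, E
Layer 99-140: 42 each from A, B, E = 42*3 = 126 chips; eligible A, B, E
Layer 141-171: 31 each from A, E = 31*2 = 62 chips; eligible A, E

Pot 1: 435 chips, eligible: A, B, C, D, E
Pot 2: 44 chips, eligible: A, B, D, E
Pot 3: 126 chips, eligible: A, B, E
Pot 4: 62 chips, eligible: A, E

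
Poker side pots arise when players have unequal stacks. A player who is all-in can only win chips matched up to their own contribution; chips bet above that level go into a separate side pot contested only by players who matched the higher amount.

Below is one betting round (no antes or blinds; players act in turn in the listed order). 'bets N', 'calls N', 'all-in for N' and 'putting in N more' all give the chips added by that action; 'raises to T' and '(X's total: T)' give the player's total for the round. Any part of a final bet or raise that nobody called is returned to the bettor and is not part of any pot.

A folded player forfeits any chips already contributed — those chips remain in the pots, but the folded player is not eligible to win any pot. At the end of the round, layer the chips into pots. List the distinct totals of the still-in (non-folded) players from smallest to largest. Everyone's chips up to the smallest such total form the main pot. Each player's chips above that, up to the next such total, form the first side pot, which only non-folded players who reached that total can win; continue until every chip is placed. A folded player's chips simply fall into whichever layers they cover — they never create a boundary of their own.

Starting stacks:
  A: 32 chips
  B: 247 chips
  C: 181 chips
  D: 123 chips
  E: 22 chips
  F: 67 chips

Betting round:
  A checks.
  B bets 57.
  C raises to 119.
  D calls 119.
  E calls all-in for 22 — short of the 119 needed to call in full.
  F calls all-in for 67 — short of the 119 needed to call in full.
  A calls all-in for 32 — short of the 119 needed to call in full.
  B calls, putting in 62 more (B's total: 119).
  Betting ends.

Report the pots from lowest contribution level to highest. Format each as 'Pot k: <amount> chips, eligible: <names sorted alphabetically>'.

Pot 1: 132 chips, eligible: A, B, C, D, E, F
Pot 2: 50 chips, eligible: A, B, C, D, F
Pot 3: 140 chips, eligible: B, C, D, F
Pot 4: 156 chips, eligible: B, C, D

Derivation:
Contributions: A=32, B=119, C=119, D=119, E=22, F=67
Pot levels (distinct totals of non-folded players): 22, 32, 67, 119
Layer 1-22: 22 each from A, B, C, D, E, F = 22*6 = 132 chips; eligible A, B, C, D, E, F
Layer 23-32: 10 each from A, B, C, D, F = 10*5 = 50 chips; eligible A, B, C, D, F
Layer 33-67: 35 each from B, C, D, F = 35*4 = 140 chips; eligible B, C, D, F
Layer 68-119: 52 each from B, C, D = 52*3 = 156 chips; eligible B, C, D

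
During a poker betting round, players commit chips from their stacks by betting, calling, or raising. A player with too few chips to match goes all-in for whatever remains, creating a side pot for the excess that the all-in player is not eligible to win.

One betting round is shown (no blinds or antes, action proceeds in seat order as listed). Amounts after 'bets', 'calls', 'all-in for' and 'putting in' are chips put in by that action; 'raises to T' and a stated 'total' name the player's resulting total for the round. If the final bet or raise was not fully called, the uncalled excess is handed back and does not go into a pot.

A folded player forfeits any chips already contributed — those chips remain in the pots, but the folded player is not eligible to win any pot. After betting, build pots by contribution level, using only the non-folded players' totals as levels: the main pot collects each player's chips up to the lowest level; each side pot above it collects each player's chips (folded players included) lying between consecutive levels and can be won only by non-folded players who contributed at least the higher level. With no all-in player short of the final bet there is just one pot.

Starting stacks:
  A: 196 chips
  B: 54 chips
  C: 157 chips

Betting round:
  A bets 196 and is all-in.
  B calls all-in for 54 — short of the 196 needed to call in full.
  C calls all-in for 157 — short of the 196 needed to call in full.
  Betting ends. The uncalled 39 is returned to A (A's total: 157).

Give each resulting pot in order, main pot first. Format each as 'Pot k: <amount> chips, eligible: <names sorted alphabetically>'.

Contributions (after 39 returned to A): A=157, B=54, C=157
Pot levels (distinct totals of non-folded players): 54, 157
Layer 1-54: 54 each from A, B, C = 54*3 = 162 chips; eligible A, B, C
Layer 55-157: 103 each from A, C = 103*2 = 206 chips; eligible A, C

Pot 1: 162 chips, eligible: A, B, C
Pot 2: 206 chips, eligible: A, C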